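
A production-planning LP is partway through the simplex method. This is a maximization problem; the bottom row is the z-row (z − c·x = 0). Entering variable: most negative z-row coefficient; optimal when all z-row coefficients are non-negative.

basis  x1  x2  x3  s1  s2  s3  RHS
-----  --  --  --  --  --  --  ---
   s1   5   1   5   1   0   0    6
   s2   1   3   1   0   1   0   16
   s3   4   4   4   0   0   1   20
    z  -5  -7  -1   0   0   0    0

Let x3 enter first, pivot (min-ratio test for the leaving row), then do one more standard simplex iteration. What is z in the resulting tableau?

Ratio test on column x3 — row 1: 6/5 = 6/5; row 2: 16/1 = 16; row 3: 20/4 = 5. Minimum is 6/5 at row 1 (s1 leaves); pivot element 5.
Pivot on row 1; the z-row RHS becomes 0 − (-1)·(6/5) = 6/5.
Next entering variable (most negative z-row entry -34/5): x2.
Ratio test on column x2 — row 1: (6/5)/(1/5) = 6; row 2: (74/5)/(14/5) = 37/7; row 3: (76/5)/(16/5) = 19/4. Minimum is 19/4 at row 3 (s3 leaves); pivot element 16/5.
After the second pivot the z-row RHS is 6/5 − (-34/5)·(19/4) = 67/2.

67/2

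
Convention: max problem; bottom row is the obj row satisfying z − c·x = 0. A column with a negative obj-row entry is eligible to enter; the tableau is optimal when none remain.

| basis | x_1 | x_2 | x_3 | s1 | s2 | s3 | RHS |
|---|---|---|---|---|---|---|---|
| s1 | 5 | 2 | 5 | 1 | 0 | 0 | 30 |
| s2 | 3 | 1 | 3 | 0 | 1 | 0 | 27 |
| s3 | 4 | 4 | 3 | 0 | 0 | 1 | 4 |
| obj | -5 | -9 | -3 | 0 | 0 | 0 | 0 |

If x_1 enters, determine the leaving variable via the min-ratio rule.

s3

Column x_1 entries and ratios — s1: 30/5 = 6; s2: 27/3 = 9; s3: 4/4 = 1.
Smallest ratio is 1 in the row of s3, so s3 leaves.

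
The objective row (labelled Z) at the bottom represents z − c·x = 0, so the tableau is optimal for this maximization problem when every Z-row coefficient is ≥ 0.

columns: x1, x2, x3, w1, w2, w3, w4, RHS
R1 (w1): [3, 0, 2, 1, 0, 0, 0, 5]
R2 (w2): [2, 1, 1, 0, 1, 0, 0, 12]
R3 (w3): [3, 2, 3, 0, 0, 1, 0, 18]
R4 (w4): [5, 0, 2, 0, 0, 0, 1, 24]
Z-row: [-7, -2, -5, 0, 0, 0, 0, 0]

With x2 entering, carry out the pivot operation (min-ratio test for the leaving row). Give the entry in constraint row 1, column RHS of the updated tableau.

Ratio test on column x2 — row 1: entry 0 ≤ 0; row 2: 12/1 = 12; row 3: 18/2 = 9; row 4: entry 0 ≤ 0. Minimum is 9 at row 3 (w3 leaves); pivot element 2.
Divide row 3 by 2; eliminate column x2 from the other rows.
Row 1 update in column RHS: 5 − 0·9 = 5.

5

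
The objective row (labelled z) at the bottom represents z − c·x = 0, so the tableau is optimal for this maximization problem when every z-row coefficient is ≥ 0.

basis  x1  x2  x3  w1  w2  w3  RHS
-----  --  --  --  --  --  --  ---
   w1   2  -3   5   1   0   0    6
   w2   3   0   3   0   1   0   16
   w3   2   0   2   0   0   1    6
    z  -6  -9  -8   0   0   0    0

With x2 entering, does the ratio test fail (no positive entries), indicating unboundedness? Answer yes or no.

yes

Every constraint-row entry in column x2 is ≤ 0, so increasing x2 is unbounded.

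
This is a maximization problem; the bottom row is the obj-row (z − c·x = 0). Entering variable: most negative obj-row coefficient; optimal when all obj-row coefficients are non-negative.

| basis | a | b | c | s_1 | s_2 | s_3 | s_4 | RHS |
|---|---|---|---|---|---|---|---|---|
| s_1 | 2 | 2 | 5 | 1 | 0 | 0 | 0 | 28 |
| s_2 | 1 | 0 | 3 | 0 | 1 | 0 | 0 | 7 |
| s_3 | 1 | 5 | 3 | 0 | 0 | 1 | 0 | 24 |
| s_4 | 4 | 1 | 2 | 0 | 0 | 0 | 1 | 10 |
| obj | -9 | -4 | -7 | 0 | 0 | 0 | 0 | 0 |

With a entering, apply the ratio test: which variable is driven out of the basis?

s_4

Column a entries and ratios — s_1: 28/2 = 14; s_2: 7/1 = 7; s_3: 24/1 = 24; s_4: 10/4 = 5/2.
Smallest ratio is 5/2 in the row of s_4, so s_4 leaves.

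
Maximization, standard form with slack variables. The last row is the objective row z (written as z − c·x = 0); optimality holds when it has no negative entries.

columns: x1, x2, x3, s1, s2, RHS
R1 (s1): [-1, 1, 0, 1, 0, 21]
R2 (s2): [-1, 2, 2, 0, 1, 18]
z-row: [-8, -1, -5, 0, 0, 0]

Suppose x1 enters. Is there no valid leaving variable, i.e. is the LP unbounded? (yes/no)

yes

Every constraint-row entry in column x1 is ≤ 0, so increasing x1 is unbounded.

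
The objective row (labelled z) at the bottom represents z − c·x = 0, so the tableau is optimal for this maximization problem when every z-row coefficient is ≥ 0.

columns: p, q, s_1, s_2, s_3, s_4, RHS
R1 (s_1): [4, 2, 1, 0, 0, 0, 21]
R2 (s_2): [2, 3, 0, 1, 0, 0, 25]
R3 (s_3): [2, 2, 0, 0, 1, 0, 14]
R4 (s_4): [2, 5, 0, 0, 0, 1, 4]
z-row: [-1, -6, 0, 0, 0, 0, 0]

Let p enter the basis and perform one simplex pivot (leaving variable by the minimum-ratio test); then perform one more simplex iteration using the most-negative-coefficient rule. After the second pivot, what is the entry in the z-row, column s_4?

Ratio test on column p — row 1: 21/4 = 21/4; row 2: 25/2 = 25/2; row 3: 14/2 = 7; row 4: 4/2 = 2. Minimum is 2 at row 4 (s_4 leaves); pivot element 2.
Divide row 4 by 2; eliminate column p from the other rows.
Second iteration: most negative z-row entry is -7/2 in column q, so q enters.
Ratio test on column q — row 1: entry -8 ≤ 0; row 2: entry -2 ≤ 0; row 3: entry -3 ≤ 0; row 4: 2/(5/2) = 4/5. Minimum is 4/5 at row 4 (p leaves); pivot element 5/2.
Divide row 4 by 5/2; eliminate column q from the other rows.
After both pivots, the entry at the z-row, column s_4 is 6/5.

6/5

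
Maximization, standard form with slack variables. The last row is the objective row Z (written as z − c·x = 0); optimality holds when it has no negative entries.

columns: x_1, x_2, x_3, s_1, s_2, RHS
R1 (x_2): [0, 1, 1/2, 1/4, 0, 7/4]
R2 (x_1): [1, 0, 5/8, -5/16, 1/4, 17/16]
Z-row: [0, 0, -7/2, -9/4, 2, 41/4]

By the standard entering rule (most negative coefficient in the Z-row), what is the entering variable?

x_3

Negative Z-row entries: x_3: -7/2, s_1: -9/4.
The most negative is -7/2 in column x_3, so x_3 enters.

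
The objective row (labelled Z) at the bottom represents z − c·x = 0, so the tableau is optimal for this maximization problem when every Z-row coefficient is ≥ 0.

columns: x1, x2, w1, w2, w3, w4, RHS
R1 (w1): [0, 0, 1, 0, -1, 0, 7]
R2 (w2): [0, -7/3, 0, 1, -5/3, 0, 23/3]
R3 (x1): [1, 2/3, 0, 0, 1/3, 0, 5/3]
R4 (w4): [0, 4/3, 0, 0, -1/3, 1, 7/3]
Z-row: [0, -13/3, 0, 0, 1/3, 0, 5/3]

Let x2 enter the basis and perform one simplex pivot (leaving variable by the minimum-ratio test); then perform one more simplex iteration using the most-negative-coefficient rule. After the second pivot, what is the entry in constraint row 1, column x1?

2

Ratio test on column x2 — row 1: entry 0 ≤ 0; row 2: entry -7/3 ≤ 0; row 3: (5/3)/(2/3) = 5/2; row 4: (7/3)/(4/3) = 7/4. Minimum is 7/4 at row 4 (w4 leaves); pivot element 4/3.
Divide row 4 by 4/3; eliminate column x2 from the other rows.
Second iteration: most negative Z-row entry is -3/4 in column w3, so w3 enters.
Ratio test on column w3 — row 1: entry -1 ≤ 0; row 2: entry -9/4 ≤ 0; row 3: (1/2)/(1/2) = 1; row 4: entry -1/4 ≤ 0. Minimum is 1 at row 3 (x1 leaves); pivot element 1/2.
Divide row 3 by 1/2; eliminate column w3 from the other rows.
After both pivots, the entry at constraint row 1, column x1 is 2.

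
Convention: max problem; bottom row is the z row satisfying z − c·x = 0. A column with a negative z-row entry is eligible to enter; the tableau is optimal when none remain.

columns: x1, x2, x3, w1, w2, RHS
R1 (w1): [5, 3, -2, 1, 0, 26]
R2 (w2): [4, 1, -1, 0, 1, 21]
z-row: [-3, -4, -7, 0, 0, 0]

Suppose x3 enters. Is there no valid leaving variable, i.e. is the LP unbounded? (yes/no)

Every constraint-row entry in column x3 is ≤ 0, so increasing x3 is unbounded.

yes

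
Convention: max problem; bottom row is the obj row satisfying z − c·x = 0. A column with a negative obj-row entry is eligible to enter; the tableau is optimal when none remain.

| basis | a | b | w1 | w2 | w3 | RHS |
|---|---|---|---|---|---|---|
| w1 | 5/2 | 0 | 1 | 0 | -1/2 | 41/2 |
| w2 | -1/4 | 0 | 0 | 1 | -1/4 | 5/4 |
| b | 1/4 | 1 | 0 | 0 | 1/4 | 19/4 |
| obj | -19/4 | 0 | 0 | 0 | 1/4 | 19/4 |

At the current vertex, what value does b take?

b is basic (row 3); its value is the RHS of that row, 19/4.

19/4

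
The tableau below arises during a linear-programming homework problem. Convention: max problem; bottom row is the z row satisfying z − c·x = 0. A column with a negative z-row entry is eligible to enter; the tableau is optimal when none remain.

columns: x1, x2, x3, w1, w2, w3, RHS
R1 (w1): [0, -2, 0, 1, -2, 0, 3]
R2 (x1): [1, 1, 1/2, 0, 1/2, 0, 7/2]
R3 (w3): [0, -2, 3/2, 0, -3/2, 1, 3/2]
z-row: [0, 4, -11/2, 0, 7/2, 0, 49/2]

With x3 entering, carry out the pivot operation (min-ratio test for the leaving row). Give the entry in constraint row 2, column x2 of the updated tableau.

Ratio test on column x3 — row 1: entry 0 ≤ 0; row 2: (7/2)/(1/2) = 7; row 3: (3/2)/(3/2) = 1. Minimum is 1 at row 3 (w3 leaves); pivot element 3/2.
Divide row 3 by 3/2; eliminate column x3 from the other rows.
Row 2 update in column x2: 1 − (1/2)·(-4/3) = 5/3.

5/3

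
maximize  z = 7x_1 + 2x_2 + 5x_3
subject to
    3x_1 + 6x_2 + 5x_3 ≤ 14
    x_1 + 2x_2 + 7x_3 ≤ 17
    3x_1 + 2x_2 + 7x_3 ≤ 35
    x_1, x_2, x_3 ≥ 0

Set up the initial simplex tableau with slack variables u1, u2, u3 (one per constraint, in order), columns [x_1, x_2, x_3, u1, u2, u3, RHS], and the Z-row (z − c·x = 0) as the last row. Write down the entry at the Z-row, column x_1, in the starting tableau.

-7

The Z-row carries the negated objective coefficients: the x_1 entry is -7.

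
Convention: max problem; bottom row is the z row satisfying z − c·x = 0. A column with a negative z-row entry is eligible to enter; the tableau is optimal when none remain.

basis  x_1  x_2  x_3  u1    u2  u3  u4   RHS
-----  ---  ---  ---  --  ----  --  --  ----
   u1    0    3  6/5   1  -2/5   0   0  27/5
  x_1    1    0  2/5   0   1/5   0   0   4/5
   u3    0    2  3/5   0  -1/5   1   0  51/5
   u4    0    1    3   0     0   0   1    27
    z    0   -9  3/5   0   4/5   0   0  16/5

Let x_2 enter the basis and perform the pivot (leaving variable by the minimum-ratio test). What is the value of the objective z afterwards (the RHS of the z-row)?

Ratio test on column x_2 — row 1: (27/5)/3 = 9/5; row 2: entry 0 ≤ 0; row 3: (51/5)/2 = 51/10; row 4: 27/1 = 27. Minimum is 9/5 at row 1 (u1 leaves); pivot element 3.
Pivot on row 1; the z-row RHS becomes 16/5 − (-9)·(9/5) = 97/5.

97/5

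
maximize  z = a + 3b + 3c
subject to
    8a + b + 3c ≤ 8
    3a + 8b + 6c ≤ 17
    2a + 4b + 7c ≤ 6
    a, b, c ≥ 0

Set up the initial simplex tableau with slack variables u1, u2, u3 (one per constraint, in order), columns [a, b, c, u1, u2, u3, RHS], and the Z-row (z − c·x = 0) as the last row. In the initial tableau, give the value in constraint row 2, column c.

Constraint 2 has coefficient 6 on c.

6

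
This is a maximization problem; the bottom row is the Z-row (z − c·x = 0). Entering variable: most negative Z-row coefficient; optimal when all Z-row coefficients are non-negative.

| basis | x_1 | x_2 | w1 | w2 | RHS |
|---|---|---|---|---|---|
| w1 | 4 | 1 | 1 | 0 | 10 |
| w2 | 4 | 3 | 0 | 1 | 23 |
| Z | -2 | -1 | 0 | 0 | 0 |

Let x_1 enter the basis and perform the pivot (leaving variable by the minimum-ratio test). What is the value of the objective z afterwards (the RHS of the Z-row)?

5

Ratio test on column x_1 — row 1: 10/4 = 5/2; row 2: 23/4 = 23/4. Minimum is 5/2 at row 1 (w1 leaves); pivot element 4.
Pivot on row 1; the Z-row RHS becomes 0 − (-2)·(5/2) = 5.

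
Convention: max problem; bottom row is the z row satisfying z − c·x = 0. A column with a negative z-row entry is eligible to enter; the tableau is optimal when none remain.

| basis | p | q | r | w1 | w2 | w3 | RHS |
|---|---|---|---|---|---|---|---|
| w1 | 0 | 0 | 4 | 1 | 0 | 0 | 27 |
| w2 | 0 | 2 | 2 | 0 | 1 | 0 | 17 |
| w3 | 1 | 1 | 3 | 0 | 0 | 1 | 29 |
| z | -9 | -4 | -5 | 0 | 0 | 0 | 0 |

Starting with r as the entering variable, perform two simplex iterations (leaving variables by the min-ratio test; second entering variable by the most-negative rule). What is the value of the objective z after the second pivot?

225/2

Ratio test on column r — row 1: 27/4 = 27/4; row 2: 17/2 = 17/2; row 3: 29/3 = 29/3. Minimum is 27/4 at row 1 (w1 leaves); pivot element 4.
Pivot on row 1; the z-row RHS becomes 0 − (-5)·(27/4) = 135/4.
Next entering variable (most negative z-row entry -9): p.
Ratio test on column p — row 1: entry 0 ≤ 0; row 2: entry 0 ≤ 0; row 3: (35/4)/1 = 35/4. Minimum is 35/4 at row 3 (w3 leaves); pivot element 1.
After the second pivot the z-row RHS is 135/4 − (-9)·(35/4) = 225/2.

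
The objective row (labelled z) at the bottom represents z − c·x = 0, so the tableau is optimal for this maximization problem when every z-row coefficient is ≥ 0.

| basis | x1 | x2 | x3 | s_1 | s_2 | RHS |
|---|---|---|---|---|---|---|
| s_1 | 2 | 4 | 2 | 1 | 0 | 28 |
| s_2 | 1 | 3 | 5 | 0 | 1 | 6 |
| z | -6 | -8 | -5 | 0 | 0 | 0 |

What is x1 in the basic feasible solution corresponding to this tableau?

0

x1 is not in the basis, so in the current basic feasible solution x1 = 0.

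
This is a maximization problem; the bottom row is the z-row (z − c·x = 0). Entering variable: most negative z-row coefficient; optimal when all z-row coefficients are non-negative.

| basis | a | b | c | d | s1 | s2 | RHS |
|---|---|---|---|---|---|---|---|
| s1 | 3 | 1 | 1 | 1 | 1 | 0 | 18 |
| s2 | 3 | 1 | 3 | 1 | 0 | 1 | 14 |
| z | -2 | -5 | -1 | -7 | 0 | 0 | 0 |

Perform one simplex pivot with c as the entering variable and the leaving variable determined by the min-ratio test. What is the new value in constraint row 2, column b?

Ratio test on column c — row 1: 18/1 = 18; row 2: 14/3 = 14/3. Minimum is 14/3 at row 2 (s2 leaves); pivot element 3.
Divide row 2 by 3; eliminate column c from the other rows.
In the new row 2, the b entry is the old entry divided by the pivot: 1/3 = 1/3.

1/3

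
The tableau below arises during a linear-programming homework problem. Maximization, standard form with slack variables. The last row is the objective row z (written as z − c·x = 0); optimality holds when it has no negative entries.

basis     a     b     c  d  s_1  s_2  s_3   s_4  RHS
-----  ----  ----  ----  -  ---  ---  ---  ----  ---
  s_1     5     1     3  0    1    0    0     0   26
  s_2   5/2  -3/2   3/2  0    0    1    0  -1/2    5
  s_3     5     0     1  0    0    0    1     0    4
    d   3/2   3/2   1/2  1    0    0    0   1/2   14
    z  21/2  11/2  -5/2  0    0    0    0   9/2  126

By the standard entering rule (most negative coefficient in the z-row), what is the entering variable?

Negative z-row entries: c: -5/2.
The most negative is -5/2 in column c, so c enters.

c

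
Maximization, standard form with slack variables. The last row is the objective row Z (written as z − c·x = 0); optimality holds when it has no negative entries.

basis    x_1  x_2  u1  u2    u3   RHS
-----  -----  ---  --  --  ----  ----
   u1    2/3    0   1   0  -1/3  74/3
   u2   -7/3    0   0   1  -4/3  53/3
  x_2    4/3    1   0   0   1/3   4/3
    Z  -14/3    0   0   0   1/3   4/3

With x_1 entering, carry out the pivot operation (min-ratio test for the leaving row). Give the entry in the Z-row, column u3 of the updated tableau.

Ratio test on column x_1 — row 1: (74/3)/(2/3) = 37; row 2: entry -7/3 ≤ 0; row 3: (4/3)/(4/3) = 1. Minimum is 1 at row 3 (x_2 leaves); pivot element 4/3.
Divide row 3 by 4/3; eliminate column x_1 from the other rows.
Z-row update in column u3: 1/3 − (-14/3)·(1/4) = 3/2.

3/2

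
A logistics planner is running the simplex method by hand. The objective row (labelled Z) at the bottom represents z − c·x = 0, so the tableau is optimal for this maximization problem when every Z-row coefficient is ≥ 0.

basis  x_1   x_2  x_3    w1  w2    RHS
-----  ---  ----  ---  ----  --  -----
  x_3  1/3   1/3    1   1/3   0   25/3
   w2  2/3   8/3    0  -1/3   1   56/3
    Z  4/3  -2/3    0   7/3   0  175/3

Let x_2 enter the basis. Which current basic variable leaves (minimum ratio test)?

w2

Column x_2 entries and ratios — x_3: (25/3)/(1/3) = 25; w2: (56/3)/(8/3) = 7.
Smallest ratio is 7 in the row of w2, so w2 leaves.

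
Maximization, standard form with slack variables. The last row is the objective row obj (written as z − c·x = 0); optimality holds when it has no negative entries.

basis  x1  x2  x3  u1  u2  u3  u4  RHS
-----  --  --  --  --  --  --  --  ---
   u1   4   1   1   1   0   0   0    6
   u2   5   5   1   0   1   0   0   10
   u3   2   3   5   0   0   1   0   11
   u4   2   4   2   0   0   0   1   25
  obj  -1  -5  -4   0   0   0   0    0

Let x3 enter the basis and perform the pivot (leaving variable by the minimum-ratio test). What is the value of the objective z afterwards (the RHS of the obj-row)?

Ratio test on column x3 — row 1: 6/1 = 6; row 2: 10/1 = 10; row 3: 11/5 = 11/5; row 4: 25/2 = 25/2. Minimum is 11/5 at row 3 (u3 leaves); pivot element 5.
Pivot on row 3; the obj-row RHS becomes 0 − (-4)·(11/5) = 44/5.

44/5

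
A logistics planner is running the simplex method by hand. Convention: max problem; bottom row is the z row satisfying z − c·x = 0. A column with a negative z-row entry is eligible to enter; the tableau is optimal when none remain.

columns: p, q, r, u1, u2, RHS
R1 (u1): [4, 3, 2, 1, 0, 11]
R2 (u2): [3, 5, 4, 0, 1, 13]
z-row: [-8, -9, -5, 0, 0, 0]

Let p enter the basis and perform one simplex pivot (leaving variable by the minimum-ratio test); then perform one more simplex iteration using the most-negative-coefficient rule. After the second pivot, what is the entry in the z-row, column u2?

Ratio test on column p — row 1: 11/4 = 11/4; row 2: 13/3 = 13/3. Minimum is 11/4 at row 1 (u1 leaves); pivot element 4.
Divide row 1 by 4; eliminate column p from the other rows.
Second iteration: most negative z-row entry is -3 in column q, so q enters.
Ratio test on column q — row 1: (11/4)/(3/4) = 11/3; row 2: (19/4)/(11/4) = 19/11. Minimum is 19/11 at row 2 (u2 leaves); pivot element 11/4.
Divide row 2 by 11/4; eliminate column q from the other rows.
After both pivots, the entry at the z-row, column u2 is 12/11.

12/11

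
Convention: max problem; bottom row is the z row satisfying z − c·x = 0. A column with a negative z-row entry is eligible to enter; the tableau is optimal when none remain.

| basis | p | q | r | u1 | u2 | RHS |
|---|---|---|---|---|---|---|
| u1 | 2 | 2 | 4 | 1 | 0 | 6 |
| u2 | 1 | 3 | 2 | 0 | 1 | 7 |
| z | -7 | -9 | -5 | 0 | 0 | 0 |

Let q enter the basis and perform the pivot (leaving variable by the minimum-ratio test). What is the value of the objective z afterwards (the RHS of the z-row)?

Ratio test on column q — row 1: 6/2 = 3; row 2: 7/3 = 7/3. Minimum is 7/3 at row 2 (u2 leaves); pivot element 3.
Pivot on row 2; the z-row RHS becomes 0 − (-9)·(7/3) = 21.

21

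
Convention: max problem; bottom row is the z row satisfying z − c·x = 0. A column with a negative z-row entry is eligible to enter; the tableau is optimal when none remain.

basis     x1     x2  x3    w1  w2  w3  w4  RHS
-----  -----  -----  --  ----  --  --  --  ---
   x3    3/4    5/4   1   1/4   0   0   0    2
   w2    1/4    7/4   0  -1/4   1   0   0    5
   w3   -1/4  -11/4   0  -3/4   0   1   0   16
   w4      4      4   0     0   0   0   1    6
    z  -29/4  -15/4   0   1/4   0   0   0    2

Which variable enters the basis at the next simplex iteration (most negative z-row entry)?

x1

Negative z-row entries: x1: -29/4, x2: -15/4.
The most negative is -29/4 in column x1, so x1 enters.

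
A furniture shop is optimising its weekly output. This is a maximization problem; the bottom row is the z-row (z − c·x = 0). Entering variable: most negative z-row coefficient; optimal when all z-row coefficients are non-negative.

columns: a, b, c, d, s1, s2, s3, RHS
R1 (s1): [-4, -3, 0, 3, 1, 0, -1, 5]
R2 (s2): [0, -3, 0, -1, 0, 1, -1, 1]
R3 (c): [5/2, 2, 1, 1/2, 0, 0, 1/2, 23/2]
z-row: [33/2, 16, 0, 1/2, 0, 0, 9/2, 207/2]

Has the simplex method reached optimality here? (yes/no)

yes

Every z-row coefficient is ≥ 0, so the tableau is optimal.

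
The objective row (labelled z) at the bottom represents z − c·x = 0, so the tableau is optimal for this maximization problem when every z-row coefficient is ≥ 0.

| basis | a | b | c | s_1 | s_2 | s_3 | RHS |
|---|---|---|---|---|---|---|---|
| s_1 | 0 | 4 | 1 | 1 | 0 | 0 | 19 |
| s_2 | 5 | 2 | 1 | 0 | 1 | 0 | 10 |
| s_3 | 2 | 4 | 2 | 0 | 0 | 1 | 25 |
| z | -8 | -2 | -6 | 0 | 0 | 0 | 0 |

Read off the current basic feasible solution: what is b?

0

b is not in the basis, so in the current basic feasible solution b = 0.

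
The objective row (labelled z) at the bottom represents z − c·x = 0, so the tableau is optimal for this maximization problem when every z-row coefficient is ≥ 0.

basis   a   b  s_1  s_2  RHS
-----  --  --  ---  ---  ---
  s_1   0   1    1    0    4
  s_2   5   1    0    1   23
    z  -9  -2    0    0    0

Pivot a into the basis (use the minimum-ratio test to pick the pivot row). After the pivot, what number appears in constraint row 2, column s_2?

1/5

Ratio test on column a — row 1: entry 0 ≤ 0; row 2: 23/5 = 23/5. Minimum is 23/5 at row 2 (s_2 leaves); pivot element 5.
Divide row 2 by 5; eliminate column a from the other rows.
In the new row 2, the s_2 entry is the old entry divided by the pivot: 1/5 = 1/5.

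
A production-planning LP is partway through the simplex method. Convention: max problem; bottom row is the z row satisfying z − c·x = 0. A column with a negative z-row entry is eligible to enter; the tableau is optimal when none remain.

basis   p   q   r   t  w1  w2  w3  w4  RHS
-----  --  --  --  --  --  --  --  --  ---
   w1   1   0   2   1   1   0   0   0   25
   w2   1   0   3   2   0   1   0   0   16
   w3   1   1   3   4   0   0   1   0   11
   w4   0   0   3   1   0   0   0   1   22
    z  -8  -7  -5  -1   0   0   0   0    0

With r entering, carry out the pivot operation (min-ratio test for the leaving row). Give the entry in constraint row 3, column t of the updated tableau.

Ratio test on column r — row 1: 25/2 = 25/2; row 2: 16/3 = 16/3; row 3: 11/3 = 11/3; row 4: 22/3 = 22/3. Minimum is 11/3 at row 3 (w3 leaves); pivot element 3.
Divide row 3 by 3; eliminate column r from the other rows.
In the new row 3, the t entry is the old entry divided by the pivot: 4/3 = 4/3.

4/3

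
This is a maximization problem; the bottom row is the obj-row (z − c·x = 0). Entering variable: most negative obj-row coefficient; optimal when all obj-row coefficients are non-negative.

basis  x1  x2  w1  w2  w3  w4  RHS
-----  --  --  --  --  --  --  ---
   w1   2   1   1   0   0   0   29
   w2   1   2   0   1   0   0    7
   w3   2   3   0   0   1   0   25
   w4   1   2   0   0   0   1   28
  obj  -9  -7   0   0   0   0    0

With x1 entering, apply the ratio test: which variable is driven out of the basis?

Column x1 entries and ratios — w1: 29/2 = 29/2; w2: 7/1 = 7; w3: 25/2 = 25/2; w4: 28/1 = 28.
Smallest ratio is 7 in the row of w2, so w2 leaves.

w2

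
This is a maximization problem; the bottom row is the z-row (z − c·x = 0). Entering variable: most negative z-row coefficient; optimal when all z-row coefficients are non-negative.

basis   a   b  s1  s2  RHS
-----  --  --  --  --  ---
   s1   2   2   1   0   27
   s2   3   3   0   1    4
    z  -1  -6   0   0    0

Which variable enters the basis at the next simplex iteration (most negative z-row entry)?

b

Negative z-row entries: a: -1, b: -6.
The most negative is -6 in column b, so b enters.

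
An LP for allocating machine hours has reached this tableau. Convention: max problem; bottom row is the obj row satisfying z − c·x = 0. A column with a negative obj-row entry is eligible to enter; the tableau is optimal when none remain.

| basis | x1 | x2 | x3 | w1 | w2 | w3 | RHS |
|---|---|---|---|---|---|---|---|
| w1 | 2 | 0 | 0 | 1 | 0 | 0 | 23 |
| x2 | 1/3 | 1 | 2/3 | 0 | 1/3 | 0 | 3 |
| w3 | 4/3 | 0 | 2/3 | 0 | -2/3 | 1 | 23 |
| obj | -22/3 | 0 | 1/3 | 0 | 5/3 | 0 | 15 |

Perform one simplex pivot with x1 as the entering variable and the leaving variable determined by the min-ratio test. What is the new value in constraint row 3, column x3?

Ratio test on column x1 — row 1: 23/2 = 23/2; row 2: 3/(1/3) = 9; row 3: 23/(4/3) = 69/4. Minimum is 9 at row 2 (x2 leaves); pivot element 1/3.
Divide row 2 by 1/3; eliminate column x1 from the other rows.
Row 3 update in column x3: 2/3 − (4/3)·2 = -2.

-2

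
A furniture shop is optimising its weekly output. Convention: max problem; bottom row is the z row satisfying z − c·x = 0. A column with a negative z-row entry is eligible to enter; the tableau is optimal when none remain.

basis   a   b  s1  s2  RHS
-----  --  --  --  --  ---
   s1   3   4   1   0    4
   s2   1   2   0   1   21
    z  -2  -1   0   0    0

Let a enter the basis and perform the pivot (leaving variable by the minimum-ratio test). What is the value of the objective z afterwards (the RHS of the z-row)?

Ratio test on column a — row 1: 4/3 = 4/3; row 2: 21/1 = 21. Minimum is 4/3 at row 1 (s1 leaves); pivot element 3.
Pivot on row 1; the z-row RHS becomes 0 − (-2)·(4/3) = 8/3.

8/3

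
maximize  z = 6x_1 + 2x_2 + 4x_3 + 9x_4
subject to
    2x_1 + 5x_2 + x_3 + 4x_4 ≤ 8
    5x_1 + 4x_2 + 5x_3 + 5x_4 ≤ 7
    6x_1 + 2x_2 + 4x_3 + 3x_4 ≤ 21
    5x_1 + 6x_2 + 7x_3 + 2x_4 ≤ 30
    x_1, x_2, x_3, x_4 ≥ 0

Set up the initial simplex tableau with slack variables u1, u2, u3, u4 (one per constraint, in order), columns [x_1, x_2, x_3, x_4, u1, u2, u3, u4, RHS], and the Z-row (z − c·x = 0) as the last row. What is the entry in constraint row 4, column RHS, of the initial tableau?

The RHS of constraint 4 is b_4 = 30.

30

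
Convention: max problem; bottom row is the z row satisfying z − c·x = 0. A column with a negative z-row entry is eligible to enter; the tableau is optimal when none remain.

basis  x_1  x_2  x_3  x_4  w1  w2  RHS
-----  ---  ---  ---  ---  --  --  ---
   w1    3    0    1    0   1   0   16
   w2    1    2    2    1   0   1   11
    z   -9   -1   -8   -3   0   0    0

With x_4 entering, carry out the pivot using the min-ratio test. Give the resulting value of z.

Ratio test on column x_4 — row 1: entry 0 ≤ 0; row 2: 11/1 = 11. Minimum is 11 at row 2 (w2 leaves); pivot element 1.
Pivot on row 2; the z-row RHS becomes 0 − (-3)·11 = 33.

33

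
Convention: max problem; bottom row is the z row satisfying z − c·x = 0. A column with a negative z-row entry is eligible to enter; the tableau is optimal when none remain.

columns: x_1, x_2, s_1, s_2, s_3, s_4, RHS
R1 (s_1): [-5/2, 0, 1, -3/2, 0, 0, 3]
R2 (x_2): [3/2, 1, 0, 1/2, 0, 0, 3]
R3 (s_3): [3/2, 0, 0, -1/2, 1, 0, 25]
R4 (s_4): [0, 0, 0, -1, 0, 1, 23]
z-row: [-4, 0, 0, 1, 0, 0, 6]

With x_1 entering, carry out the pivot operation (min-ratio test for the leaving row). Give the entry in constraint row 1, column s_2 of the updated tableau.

-2/3

Ratio test on column x_1 — row 1: entry -5/2 ≤ 0; row 2: 3/(3/2) = 2; row 3: 25/(3/2) = 50/3; row 4: entry 0 ≤ 0. Minimum is 2 at row 2 (x_2 leaves); pivot element 3/2.
Divide row 2 by 3/2; eliminate column x_1 from the other rows.
Row 1 update in column s_2: -3/2 − (-5/2)·(1/3) = -2/3.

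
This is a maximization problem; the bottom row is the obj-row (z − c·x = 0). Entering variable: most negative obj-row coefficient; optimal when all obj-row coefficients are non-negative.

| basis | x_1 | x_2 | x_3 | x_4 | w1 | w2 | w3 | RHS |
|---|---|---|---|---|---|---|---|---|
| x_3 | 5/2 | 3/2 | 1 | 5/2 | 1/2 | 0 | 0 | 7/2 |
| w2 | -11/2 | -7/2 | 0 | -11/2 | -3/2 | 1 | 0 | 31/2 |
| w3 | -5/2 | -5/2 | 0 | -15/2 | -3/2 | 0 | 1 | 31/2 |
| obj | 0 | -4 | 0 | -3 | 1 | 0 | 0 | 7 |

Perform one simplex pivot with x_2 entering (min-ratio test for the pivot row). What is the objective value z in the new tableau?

49/3

Ratio test on column x_2 — row 1: (7/2)/(3/2) = 7/3; row 2: entry -7/2 ≤ 0; row 3: entry -5/2 ≤ 0. Minimum is 7/3 at row 1 (x_3 leaves); pivot element 3/2.
Pivot on row 1; the obj-row RHS becomes 7 − (-4)·(7/3) = 49/3.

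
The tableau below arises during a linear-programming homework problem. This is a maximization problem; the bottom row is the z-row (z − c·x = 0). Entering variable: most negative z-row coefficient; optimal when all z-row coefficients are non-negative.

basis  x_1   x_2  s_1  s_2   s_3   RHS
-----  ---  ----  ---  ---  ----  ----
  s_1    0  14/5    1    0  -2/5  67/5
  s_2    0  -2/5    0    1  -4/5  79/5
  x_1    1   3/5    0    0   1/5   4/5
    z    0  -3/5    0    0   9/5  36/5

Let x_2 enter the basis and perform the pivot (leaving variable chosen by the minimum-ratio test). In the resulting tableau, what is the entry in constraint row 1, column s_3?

Ratio test on column x_2 — row 1: (67/5)/(14/5) = 67/14; row 2: entry -2/5 ≤ 0; row 3: (4/5)/(3/5) = 4/3. Minimum is 4/3 at row 3 (x_1 leaves); pivot element 3/5.
Divide row 3 by 3/5; eliminate column x_2 from the other rows.
Row 1 update in column s_3: -2/5 − (14/5)·(1/3) = -4/3.

-4/3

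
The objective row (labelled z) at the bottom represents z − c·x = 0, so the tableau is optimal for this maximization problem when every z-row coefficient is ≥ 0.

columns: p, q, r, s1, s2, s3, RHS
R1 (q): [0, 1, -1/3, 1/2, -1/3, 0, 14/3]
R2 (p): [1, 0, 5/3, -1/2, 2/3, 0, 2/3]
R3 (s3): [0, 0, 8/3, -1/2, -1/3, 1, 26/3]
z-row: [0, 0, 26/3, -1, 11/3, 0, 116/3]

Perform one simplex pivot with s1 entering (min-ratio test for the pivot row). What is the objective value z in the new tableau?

Ratio test on column s1 — row 1: (14/3)/(1/2) = 28/3; row 2: entry -1/2 ≤ 0; row 3: entry -1/2 ≤ 0. Minimum is 28/3 at row 1 (q leaves); pivot element 1/2.
Pivot on row 1; the z-row RHS becomes 116/3 − (-1)·(28/3) = 48.

48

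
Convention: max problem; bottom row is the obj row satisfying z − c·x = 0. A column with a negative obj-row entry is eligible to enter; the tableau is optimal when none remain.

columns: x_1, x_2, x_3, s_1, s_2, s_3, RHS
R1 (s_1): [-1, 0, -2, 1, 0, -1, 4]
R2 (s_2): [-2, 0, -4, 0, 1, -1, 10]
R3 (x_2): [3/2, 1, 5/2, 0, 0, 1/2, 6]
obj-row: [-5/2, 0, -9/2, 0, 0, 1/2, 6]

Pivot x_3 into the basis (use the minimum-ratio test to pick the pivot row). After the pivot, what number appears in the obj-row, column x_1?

Ratio test on column x_3 — row 1: entry -2 ≤ 0; row 2: entry -4 ≤ 0; row 3: 6/(5/2) = 12/5. Minimum is 12/5 at row 3 (x_2 leaves); pivot element 5/2.
Divide row 3 by 5/2; eliminate column x_3 from the other rows.
obj-row update in column x_1: -5/2 − (-9/2)·(3/5) = 1/5.

1/5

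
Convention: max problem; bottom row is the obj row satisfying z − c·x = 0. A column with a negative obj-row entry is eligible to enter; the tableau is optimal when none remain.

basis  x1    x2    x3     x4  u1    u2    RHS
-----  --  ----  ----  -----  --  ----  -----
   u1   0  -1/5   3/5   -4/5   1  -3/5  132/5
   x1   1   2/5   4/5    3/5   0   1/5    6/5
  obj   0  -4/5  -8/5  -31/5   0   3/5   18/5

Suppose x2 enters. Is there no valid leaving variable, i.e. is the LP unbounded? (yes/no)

no

Column x2 has positive entries in row(s) 2, so the ratio test bounds it — not unbounded.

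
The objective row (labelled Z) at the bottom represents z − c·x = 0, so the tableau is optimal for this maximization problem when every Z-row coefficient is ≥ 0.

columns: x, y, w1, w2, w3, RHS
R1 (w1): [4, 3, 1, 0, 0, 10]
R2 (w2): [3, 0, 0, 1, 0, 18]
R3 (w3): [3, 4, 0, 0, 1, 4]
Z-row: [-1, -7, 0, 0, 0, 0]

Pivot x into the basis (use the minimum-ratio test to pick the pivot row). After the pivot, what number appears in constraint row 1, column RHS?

14/3

Ratio test on column x — row 1: 10/4 = 5/2; row 2: 18/3 = 6; row 3: 4/3 = 4/3. Minimum is 4/3 at row 3 (w3 leaves); pivot element 3.
Divide row 3 by 3; eliminate column x from the other rows.
Row 1 update in column RHS: 10 − 4·(4/3) = 14/3.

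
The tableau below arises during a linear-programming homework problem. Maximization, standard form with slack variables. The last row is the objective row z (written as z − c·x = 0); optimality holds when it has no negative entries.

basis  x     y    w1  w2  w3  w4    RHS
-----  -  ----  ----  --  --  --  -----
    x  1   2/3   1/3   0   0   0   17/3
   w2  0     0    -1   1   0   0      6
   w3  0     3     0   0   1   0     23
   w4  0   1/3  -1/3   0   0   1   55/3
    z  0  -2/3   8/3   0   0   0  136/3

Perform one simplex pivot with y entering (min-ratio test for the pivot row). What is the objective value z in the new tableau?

454/9

Ratio test on column y — row 1: (17/3)/(2/3) = 17/2; row 2: entry 0 ≤ 0; row 3: 23/3 = 23/3; row 4: (55/3)/(1/3) = 55. Minimum is 23/3 at row 3 (w3 leaves); pivot element 3.
Pivot on row 3; the z-row RHS becomes 136/3 − (-2/3)·(23/3) = 454/9.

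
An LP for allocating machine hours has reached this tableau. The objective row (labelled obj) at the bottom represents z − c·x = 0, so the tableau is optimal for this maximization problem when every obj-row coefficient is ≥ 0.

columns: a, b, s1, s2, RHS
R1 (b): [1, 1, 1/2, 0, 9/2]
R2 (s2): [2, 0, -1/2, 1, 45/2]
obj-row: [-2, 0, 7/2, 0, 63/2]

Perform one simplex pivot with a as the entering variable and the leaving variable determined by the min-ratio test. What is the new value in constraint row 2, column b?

-2

Ratio test on column a — row 1: (9/2)/1 = 9/2; row 2: (45/2)/2 = 45/4. Minimum is 9/2 at row 1 (b leaves); pivot element 1.
Divide row 1 by 1; eliminate column a from the other rows.
Row 2 update in column b: 0 − 2·1 = -2.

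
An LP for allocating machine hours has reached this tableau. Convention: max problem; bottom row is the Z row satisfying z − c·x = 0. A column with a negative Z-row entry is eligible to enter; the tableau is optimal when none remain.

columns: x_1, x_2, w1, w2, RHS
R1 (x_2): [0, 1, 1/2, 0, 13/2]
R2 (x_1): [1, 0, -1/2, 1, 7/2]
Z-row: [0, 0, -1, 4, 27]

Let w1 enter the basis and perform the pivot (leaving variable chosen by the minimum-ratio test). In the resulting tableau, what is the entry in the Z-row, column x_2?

2

Ratio test on column w1 — row 1: (13/2)/(1/2) = 13; row 2: entry -1/2 ≤ 0. Minimum is 13 at row 1 (x_2 leaves); pivot element 1/2.
Divide row 1 by 1/2; eliminate column w1 from the other rows.
Z-row update in column x_2: 0 − (-1)·2 = 2.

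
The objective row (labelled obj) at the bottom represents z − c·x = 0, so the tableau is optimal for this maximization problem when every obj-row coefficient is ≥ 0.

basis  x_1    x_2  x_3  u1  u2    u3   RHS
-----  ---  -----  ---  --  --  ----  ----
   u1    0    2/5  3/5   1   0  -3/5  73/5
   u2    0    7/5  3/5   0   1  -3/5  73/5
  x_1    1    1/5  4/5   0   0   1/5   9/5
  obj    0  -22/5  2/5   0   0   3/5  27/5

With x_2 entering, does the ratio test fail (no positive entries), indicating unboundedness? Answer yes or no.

Column x_2 has positive entries in row(s) 1, 2, 3, so the ratio test bounds it — not unbounded.

no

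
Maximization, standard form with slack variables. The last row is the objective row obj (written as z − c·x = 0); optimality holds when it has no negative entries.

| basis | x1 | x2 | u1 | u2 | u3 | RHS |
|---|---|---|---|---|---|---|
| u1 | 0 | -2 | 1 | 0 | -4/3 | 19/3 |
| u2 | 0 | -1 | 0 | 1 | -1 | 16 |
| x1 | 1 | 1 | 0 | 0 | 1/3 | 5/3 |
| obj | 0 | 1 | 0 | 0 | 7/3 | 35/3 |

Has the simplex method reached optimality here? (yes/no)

Every obj-row coefficient is ≥ 0, so the tableau is optimal.

yes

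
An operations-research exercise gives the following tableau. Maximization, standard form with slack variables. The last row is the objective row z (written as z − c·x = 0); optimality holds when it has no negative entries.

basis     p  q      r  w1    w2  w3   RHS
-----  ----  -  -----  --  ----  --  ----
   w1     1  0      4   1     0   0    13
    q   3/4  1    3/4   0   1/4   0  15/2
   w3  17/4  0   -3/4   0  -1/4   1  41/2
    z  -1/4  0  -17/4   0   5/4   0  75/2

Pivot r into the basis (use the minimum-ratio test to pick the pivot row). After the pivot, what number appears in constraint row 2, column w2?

1/4

Ratio test on column r — row 1: 13/4 = 13/4; row 2: (15/2)/(3/4) = 10; row 3: entry -3/4 ≤ 0. Minimum is 13/4 at row 1 (w1 leaves); pivot element 4.
Divide row 1 by 4; eliminate column r from the other rows.
Row 2 update in column w2: 1/4 − (3/4)·0 = 1/4.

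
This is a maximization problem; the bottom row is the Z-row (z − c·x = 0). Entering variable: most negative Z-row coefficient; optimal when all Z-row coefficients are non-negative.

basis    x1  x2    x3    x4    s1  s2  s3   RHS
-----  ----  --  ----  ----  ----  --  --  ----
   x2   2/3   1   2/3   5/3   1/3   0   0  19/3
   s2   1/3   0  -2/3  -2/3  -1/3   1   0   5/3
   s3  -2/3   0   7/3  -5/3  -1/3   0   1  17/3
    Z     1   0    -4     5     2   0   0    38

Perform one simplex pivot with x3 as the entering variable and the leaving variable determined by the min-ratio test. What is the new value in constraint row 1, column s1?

3/7

Ratio test on column x3 — row 1: (19/3)/(2/3) = 19/2; row 2: entry -2/3 ≤ 0; row 3: (17/3)/(7/3) = 17/7. Minimum is 17/7 at row 3 (s3 leaves); pivot element 7/3.
Divide row 3 by 7/3; eliminate column x3 from the other rows.
Row 1 update in column s1: 1/3 − (2/3)·(-1/7) = 3/7.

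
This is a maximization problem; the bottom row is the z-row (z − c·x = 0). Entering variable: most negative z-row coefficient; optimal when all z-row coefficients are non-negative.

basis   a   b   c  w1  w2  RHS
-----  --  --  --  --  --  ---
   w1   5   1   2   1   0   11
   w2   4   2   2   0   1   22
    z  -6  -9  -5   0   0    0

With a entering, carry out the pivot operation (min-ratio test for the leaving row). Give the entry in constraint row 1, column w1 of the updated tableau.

Ratio test on column a — row 1: 11/5 = 11/5; row 2: 22/4 = 11/2. Minimum is 11/5 at row 1 (w1 leaves); pivot element 5.
Divide row 1 by 5; eliminate column a from the other rows.
In the new row 1, the w1 entry is the old entry divided by the pivot: 1/5 = 1/5.

1/5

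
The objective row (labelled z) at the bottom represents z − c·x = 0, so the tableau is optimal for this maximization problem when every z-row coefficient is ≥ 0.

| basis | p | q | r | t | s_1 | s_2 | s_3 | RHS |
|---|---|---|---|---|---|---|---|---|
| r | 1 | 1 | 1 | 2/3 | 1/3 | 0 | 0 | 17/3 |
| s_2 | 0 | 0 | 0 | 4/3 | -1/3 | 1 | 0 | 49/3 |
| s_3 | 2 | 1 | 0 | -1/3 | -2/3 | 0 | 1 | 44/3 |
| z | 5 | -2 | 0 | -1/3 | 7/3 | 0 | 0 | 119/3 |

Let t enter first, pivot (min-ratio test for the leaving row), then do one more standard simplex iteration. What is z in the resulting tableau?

51

Ratio test on column t — row 1: (17/3)/(2/3) = 17/2; row 2: (49/3)/(4/3) = 49/4; row 3: entry -1/3 ≤ 0. Minimum is 17/2 at row 1 (r leaves); pivot element 2/3.
Pivot on row 1; the z-row RHS becomes 119/3 − (-1/3)·(17/2) = 85/2.
Next entering variable (most negative z-row entry -3/2): q.
Ratio test on column q — row 1: (17/2)/(3/2) = 17/3; row 2: entry -2 ≤ 0; row 3: (35/2)/(3/2) = 35/3. Minimum is 17/3 at row 1 (t leaves); pivot element 3/2.
After the second pivot the z-row RHS is 85/2 − (-3/2)·(17/3) = 51.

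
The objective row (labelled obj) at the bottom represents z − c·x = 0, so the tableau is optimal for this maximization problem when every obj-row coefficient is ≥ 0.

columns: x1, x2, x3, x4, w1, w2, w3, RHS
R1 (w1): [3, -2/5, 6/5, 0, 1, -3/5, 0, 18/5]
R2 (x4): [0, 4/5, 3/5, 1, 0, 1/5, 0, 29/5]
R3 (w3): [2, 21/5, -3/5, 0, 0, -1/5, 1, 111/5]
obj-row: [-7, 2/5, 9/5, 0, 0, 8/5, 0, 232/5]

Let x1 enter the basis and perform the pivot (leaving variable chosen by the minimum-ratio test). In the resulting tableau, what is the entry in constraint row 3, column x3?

Ratio test on column x1 — row 1: (18/5)/3 = 6/5; row 2: entry 0 ≤ 0; row 3: (111/5)/2 = 111/10. Minimum is 6/5 at row 1 (w1 leaves); pivot element 3.
Divide row 1 by 3; eliminate column x1 from the other rows.
Row 3 update in column x3: -3/5 − 2·(2/5) = -7/5.

-7/5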